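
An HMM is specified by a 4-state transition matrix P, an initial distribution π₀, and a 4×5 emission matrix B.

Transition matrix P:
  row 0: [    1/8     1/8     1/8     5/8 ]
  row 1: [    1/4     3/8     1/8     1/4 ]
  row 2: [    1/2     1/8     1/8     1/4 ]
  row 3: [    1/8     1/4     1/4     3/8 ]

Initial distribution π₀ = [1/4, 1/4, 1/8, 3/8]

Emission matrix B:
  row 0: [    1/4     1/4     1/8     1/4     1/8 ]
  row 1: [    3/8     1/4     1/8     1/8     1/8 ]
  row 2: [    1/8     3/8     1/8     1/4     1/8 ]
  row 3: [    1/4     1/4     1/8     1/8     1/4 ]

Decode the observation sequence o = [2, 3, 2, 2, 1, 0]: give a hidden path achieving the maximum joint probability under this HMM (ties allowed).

path = [3, 2, 0, 3, 2, 0]

t=0: δ = [3.125e-02, 3.125e-02, 1.562e-02, 4.688e-02]  (obs o_0=2)
t=1: δ = [1.953e-03, 1.465e-03, 2.930e-03, 2.441e-03]  ψ = [1, 1, 3, 0]  (obs o_1=3)
t=2: δ = [1.831e-04, 7.629e-05, 7.629e-05, 1.526e-04]  ψ = [2, 3, 3, 0]  (obs o_2=2)
t=3: δ = [4.768e-06, 4.768e-06, 4.768e-06, 1.431e-05]  ψ = [2, 3, 3, 0]  (obs o_3=2)
t=4: δ = [5.960e-07, 8.941e-07, 1.341e-06, 1.341e-06]  ψ = [2, 3, 3, 3]  (obs o_4=1)
t=5: δ = [1.676e-07, 1.257e-07, 4.191e-08, 1.257e-07]  ψ = [2, 1, 3, 3]  (obs o_5=0)
backtrack: best end state = 0; path = [3, 2, 0, 3, 2, 0]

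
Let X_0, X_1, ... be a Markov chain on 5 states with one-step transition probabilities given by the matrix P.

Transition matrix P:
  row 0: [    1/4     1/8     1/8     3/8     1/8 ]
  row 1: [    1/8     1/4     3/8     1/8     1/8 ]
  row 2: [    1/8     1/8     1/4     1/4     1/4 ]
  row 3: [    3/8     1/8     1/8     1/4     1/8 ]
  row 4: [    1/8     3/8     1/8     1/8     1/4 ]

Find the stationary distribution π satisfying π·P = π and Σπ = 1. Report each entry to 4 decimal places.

Balance equations π_j = Σ_i π_i·P[i][j]:
  π_0 = 1/4·π_0 + 1/8·π_1 + 1/8·π_2 + 3/8·π_3 + 1/8·π_4
  π_1 = 1/8·π_0 + 1/4·π_1 + 1/8·π_2 + 1/8·π_3 + 3/8·π_4
  π_2 = 1/8·π_0 + 3/8·π_1 + 1/4·π_2 + 1/8·π_3 + 1/8·π_4
  π_3 = 3/8·π_0 + 1/8·π_1 + 1/4·π_2 + 1/4·π_3 + 1/8·π_4
  normalize: π_0 + π_1 + π_2 + π_3 + π_4 = 1
Solving the linear system gives exactly π = [637/3051, 65/339, 67/339, 704/3051, 58/339].

π = [0.2088, 0.1917, 0.1976, 0.2307, 0.1711]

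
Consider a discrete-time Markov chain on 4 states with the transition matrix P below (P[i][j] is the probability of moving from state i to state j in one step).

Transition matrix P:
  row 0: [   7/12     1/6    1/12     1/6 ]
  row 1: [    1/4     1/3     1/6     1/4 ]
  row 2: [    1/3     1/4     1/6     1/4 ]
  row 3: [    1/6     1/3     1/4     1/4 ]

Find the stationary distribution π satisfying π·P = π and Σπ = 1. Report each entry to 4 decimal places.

π = [0.3669, 0.2593, 0.1544, 0.2194]

Balance equations π_j = Σ_i π_i·P[i][j]:
  π_0 = 7/12·π_0 + 1/4·π_1 + 1/3·π_2 + 1/6·π_3
  π_1 = 1/6·π_0 + 1/3·π_1 + 1/4·π_2 + 1/3·π_3
  π_2 = 1/12·π_0 + 1/6·π_1 + 1/6·π_2 + 1/4·π_3
  normalize: π_0 + π_1 + π_2 + π_3 = 1
Solving the linear system gives exactly π = [423/1153, 299/1153, 178/1153, 253/1153].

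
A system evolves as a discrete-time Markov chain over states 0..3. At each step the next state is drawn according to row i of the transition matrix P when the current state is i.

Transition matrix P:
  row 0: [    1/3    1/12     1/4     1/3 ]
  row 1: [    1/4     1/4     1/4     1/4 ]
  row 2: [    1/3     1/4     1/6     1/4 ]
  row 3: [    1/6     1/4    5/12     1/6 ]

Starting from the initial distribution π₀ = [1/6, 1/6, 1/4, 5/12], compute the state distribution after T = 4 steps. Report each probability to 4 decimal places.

t=0: π = [0.1667, 0.1667, 0.2500, 0.4167]
t=1: π = [0.2500, 0.2222, 0.2986, 0.2292]
t=2: π = [0.2766, 0.2083, 0.2633, 0.2517]
t=3: π = [0.2740, 0.2039, 0.2700, 0.2521]
t=4: π = [0.2743, 0.2043, 0.2695, 0.2518]

π = [0.2743, 0.2043, 0.2695, 0.2518]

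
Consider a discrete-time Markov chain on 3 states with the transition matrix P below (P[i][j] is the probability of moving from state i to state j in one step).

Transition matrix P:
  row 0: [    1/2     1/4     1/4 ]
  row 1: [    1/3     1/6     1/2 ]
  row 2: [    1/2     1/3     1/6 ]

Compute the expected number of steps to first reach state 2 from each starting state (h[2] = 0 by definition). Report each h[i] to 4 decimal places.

First-step conditioning: h[2] = 0; for i ≠ 2, h[i] = 1 + Σ_k P[i][k]·h[k].
  h[0] = 1 + 1/2·h[0] + 1/4·h[1]
  h[1] = 1 + 1/3·h[0] + 1/6·h[1]
Solving the 2×2 linear system over states ≠ 2 gives exactly h = [13/4, 5/2, 0] (h[2] = 0 is the target).

h = [3.2500, 2.5000, 0.0000]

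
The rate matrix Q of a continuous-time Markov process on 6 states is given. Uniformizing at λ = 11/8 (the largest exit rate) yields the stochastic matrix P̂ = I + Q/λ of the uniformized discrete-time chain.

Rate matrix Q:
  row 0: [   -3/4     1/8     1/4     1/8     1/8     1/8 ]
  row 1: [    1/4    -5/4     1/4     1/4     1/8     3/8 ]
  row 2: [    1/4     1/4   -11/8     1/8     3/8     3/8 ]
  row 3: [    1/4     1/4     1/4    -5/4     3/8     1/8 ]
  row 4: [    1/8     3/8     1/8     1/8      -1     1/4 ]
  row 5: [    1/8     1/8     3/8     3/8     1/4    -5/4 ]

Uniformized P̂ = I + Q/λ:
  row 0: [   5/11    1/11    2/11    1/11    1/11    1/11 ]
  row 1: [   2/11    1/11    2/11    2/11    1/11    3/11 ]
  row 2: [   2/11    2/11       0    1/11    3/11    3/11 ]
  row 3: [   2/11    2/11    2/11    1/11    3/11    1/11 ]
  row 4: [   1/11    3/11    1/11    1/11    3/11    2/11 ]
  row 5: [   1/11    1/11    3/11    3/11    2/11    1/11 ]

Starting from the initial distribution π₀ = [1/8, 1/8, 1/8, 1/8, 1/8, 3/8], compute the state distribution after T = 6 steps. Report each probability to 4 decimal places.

t=0: π = [0.1250, 0.1250, 0.1250, 0.1250, 0.1250, 0.3750]
t=1: π = [0.1705, 0.1364, 0.1818, 0.1705, 0.1932, 0.1477]
t=2: π = [0.1973, 0.1581, 0.1446, 0.1302, 0.2035, 0.1663]
t=3: π = [0.2020, 0.1529, 0.1521, 0.1355, 0.1930, 0.1644]
t=4: π = [0.2044, 0.1521, 0.1516, 0.1347, 0.1933, 0.1639]
t=5: π = [0.2051, 0.1521, 0.1516, 0.1345, 0.1930, 0.1637]
t=6: π = [0.2053, 0.1520, 0.1516, 0.1345, 0.1929, 0.1637]

π = [0.2053, 0.1520, 0.1516, 0.1345, 0.1929, 0.1637]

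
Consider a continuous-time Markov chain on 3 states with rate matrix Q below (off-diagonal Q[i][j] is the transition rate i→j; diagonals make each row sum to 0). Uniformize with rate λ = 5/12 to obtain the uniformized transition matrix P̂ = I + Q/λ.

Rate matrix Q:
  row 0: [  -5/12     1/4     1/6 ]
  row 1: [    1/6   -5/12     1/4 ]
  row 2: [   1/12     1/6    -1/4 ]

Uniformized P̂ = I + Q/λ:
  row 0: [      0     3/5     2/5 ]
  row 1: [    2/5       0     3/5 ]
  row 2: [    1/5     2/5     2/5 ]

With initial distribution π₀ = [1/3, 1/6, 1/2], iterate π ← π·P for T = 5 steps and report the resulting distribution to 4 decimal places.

t=0: π = [0.3333, 0.1667, 0.5000]
t=1: π = [0.1667, 0.4000, 0.4333]
t=2: π = [0.2467, 0.2733, 0.4800]
t=3: π = [0.2053, 0.3400, 0.4547]
t=4: π = [0.2269, 0.3051, 0.4680]
t=5: π = [0.2156, 0.3234, 0.4610]

π = [0.2156, 0.3234, 0.4610]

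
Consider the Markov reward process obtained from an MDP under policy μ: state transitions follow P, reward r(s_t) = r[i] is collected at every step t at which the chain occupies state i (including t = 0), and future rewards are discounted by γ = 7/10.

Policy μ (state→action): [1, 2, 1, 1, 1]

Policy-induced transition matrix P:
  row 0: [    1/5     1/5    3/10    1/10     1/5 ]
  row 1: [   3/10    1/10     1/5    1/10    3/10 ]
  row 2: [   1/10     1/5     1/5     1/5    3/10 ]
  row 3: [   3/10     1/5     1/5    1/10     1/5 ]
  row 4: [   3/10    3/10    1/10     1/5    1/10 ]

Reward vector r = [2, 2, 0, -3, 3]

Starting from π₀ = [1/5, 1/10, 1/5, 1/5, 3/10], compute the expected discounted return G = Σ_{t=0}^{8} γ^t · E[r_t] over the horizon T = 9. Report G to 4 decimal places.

G = 3.3106

t=0: π = [0.2000, 0.1000, 0.2000, 0.2000, 0.3000], E[r] = 0.9000, γ^t·E[r] = 0.900000, running G = 0.900000
t=1: π = [0.2400, 0.2200, 0.1900, 0.1500, 0.2000], E[r] = 1.0700, γ^t·E[r] = 0.749000, running G = 1.649000
t=2: π = [0.2380, 0.1980, 0.2040, 0.1390, 0.2210], E[r] = 1.1180, γ^t·E[r] = 0.547820, running G = 2.196820
t=3: π = [0.2354, 0.2023, 0.2017, 0.1425, 0.2181], E[r] = 1.1022, γ^t·E[r] = 0.378055, running G = 2.574875
t=4: π = [0.2361, 0.2016, 0.2017, 0.1420, 0.2186], E[r] = 1.1052, γ^t·E[r] = 0.265366, running G = 2.840240
t=5: π = [0.2360, 0.2017, 0.2018, 0.1420, 0.2185], E[r] = 1.1048, γ^t·E[r] = 0.185685, running G = 3.025925
t=6: π = [0.2360, 0.2017, 0.2018, 0.1420, 0.2185], E[r] = 1.1049, γ^t·E[r] = 0.129987, running G = 3.155912
t=7: π = [0.2360, 0.2017, 0.2018, 0.1420, 0.2185], E[r] = 1.1049, γ^t·E[r] = 0.090990, running G = 3.246902
t=8: π = [0.2360, 0.2017, 0.2018, 0.1420, 0.2185], E[r] = 1.1049, γ^t·E[r] = 0.063693, running G = 3.310595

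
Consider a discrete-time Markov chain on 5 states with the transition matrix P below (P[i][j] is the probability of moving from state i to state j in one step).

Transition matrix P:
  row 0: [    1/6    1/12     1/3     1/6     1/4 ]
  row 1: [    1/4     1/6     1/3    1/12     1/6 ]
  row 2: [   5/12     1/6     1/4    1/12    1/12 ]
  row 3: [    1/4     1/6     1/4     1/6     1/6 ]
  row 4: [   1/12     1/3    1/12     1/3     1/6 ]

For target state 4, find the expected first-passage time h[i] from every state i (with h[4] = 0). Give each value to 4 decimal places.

h = [5.5974, 6.0668, 6.4613, 6.0310, 0.0000]

First-step conditioning: h[4] = 0; for i ≠ 4, h[i] = 1 + Σ_k P[i][k]·h[k].
  h[0] = 1 + 1/6·h[0] + 1/12·h[1] + 1/3·h[2] + 1/6·h[3]
  h[1] = 1 + 1/4·h[0] + 1/6·h[1] + 1/3·h[2] + 1/12·h[3]
  h[2] = 1 + 5/12·h[0] + 1/6·h[1] + 1/4·h[2] + 1/12·h[3]
  h[3] = 1 + 1/4·h[0] + 1/6·h[1] + 1/4·h[2] + 1/6·h[3]
Solving the 4×4 linear system over states ≠ 4 gives exactly h = [6868/1227, 7444/1227, 7928/1227, 7400/1227, 0] (h[4] = 0 is the target).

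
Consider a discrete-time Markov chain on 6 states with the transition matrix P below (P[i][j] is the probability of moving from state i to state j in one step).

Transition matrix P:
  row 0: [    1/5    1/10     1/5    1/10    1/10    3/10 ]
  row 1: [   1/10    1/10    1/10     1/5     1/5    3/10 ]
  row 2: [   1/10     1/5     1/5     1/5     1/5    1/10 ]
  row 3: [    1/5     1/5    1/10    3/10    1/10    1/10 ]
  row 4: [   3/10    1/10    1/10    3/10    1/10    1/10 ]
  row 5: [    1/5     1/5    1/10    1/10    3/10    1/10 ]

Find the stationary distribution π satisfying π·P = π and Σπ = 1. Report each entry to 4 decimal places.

Balance equations π_j = Σ_i π_i·P[i][j]:
  π_0 = 1/5·π_0 + 1/10·π_1 + 1/10·π_2 + 1/5·π_3 + 3/10·π_4 + 1/5·π_5
  π_1 = 1/10·π_0 + 1/10·π_1 + 1/5·π_2 + 1/5·π_3 + 1/10·π_4 + 1/5·π_5
  π_2 = 1/5·π_0 + 1/10·π_1 + 1/5·π_2 + 1/10·π_3 + 1/10·π_4 + 1/10·π_5
  π_3 = 1/10·π_0 + 1/5·π_1 + 1/5·π_2 + 3/10·π_3 + 3/10·π_4 + 1/10·π_5
  π_4 = 1/10·π_0 + 1/5·π_1 + 1/5·π_2 + 1/10·π_3 + 1/10·π_4 + 3/10·π_5
  normalize: π_0 + π_1 + π_2 + π_3 + π_4 + π_5 = 1
Solving the linear system gives exactly π = [9403/50024, 7505/50024, 6603/50024, 10039/50024, 4045/25012, 1048/6253].

π = [0.1880, 0.1500, 0.1320, 0.2007, 0.1617, 0.1676]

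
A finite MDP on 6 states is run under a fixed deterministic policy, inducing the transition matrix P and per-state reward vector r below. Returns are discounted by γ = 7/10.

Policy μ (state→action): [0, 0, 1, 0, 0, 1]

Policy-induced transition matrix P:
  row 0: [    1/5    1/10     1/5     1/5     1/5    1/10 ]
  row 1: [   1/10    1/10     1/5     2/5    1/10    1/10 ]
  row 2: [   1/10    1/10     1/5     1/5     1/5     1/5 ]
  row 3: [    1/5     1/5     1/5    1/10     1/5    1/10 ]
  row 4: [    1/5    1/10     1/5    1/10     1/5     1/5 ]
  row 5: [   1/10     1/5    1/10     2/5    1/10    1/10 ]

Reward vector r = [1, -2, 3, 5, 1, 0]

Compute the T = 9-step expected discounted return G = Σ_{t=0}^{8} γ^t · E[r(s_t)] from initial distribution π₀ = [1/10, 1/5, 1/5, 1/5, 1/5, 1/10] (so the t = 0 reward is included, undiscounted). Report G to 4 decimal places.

t=0: π = [0.1000, 0.2000, 0.2000, 0.2000, 0.2000, 0.1000], E[r] = 1.5000, γ^t·E[r] = 1.500000, running G = 1.500000
t=1: π = [0.1500, 0.1300, 0.1900, 0.2200, 0.1700, 0.1400], E[r] = 1.7300, γ^t·E[r] = 1.211000, running G = 2.711000
t=2: π = [0.1540, 0.1360, 0.1860, 0.2150, 0.1730, 0.1360], E[r] = 1.6880, γ^t·E[r] = 0.827120, running G = 3.538120
t=3: π = [0.1542, 0.1351, 0.1864, 0.2156, 0.1728, 0.1359], E[r] = 1.6940, γ^t·E[r] = 0.581042, running G = 4.119162
t=4: π = [0.1543, 0.1352, 0.1864, 0.2154, 0.1729, 0.1359], E[r] = 1.6929, γ^t·E[r] = 0.406463, running G = 4.525625
t=5: π = [0.1543, 0.1351, 0.1864, 0.2154, 0.1729, 0.1359], E[r] = 1.6931, γ^t·E[r] = 0.284551, running G = 4.810176
t=6: π = [0.1543, 0.1351, 0.1864, 0.2154, 0.1729, 0.1359], E[r] = 1.6930, γ^t·E[r] = 0.199182, running G = 5.009359
t=7: π = [0.1543, 0.1351, 0.1864, 0.2154, 0.1729, 0.1359], E[r] = 1.6930, γ^t·E[r] = 0.139428, running G = 5.148787
t=8: π = [0.1543, 0.1351, 0.1864, 0.2154, 0.1729, 0.1359], E[r] = 1.6930, γ^t·E[r] = 0.097600, running G = 5.246387

G = 5.2464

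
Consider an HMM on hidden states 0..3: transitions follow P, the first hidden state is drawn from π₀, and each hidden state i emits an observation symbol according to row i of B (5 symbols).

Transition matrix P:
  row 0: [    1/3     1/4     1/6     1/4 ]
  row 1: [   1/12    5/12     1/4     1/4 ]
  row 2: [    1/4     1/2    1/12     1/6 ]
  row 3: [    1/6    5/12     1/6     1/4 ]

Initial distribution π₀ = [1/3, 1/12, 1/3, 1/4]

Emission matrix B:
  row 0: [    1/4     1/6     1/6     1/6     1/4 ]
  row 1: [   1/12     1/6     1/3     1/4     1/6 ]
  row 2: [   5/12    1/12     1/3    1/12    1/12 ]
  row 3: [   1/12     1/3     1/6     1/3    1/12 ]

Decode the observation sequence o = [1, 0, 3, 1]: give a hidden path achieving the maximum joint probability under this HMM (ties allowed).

t=0: δ = [5.556e-02, 1.389e-02, 2.778e-02, 8.333e-02]  (obs o_0=1)
t=1: δ = [4.630e-03, 2.894e-03, 5.787e-03, 1.736e-03]  ψ = [0, 3, 3, 3]  (obs o_1=0)
t=2: δ = [2.572e-04, 7.234e-04, 6.430e-05, 3.858e-04]  ψ = [0, 2, 0, 0]  (obs o_2=3)
t=3: δ = [1.429e-05, 5.023e-05, 1.507e-05, 6.028e-05]  ψ = [0, 1, 1, 1]  (obs o_3=1)
backtrack: best end state = 3; path = [3, 2, 1, 3]

path = [3, 2, 1, 3]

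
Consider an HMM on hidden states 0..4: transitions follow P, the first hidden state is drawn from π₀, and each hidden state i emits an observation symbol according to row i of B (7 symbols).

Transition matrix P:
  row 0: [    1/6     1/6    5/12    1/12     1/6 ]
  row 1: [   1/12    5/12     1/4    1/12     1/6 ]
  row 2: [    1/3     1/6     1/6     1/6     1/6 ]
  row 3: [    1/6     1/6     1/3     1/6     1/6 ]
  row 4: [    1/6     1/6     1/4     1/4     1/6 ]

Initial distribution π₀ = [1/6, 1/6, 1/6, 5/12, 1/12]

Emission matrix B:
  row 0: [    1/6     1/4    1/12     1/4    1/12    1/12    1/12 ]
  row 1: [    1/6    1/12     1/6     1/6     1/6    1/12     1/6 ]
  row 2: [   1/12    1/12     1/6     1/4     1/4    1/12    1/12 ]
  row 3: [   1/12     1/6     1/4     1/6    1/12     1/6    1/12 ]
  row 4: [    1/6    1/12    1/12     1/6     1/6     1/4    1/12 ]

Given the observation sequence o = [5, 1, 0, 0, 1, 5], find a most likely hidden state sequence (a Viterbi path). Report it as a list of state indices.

t=0: δ = [1.389e-02, 1.389e-02, 1.389e-02, 6.944e-02, 2.083e-02]  (obs o_0=5)
t=1: δ = [2.894e-03, 9.645e-04, 1.929e-03, 1.929e-03, 9.645e-04]  ψ = [3, 3, 3, 3, 3]  (obs o_1=1)
t=2: δ = [1.072e-04, 8.038e-05, 1.005e-04, 2.679e-05, 8.038e-05]  ψ = [2, 0, 0, 2, 0]  (obs o_2=0)
t=3: δ = [5.582e-06, 5.582e-06, 3.721e-06, 1.674e-06, 2.977e-06]  ψ = [2, 1, 0, 4, 0]  (obs o_3=0)
t=4: δ = [3.101e-07, 1.938e-07, 1.938e-07, 1.240e-07, 7.752e-08]  ψ = [2, 1, 0, 4, 0]  (obs o_4=1)
t=5: δ = [5.384e-09, 6.729e-09, 1.077e-08, 5.384e-09, 1.292e-08]  ψ = [2, 1, 0, 2, 0]  (obs o_5=5)
backtrack: best end state = 4; path = [3, 2, 0, 2, 0, 4]

path = [3, 2, 0, 2, 0, 4]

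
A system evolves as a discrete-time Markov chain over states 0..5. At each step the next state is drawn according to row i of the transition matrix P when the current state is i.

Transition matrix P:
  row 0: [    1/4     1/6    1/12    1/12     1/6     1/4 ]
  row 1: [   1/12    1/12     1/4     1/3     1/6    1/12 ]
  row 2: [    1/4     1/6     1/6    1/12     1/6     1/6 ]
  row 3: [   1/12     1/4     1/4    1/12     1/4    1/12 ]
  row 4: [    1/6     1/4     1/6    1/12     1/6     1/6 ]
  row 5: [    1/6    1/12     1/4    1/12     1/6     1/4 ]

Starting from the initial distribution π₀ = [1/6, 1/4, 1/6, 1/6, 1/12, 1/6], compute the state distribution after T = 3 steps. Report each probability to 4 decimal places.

t=0: π = [0.1667, 0.2500, 0.1667, 0.1667, 0.0833, 0.1667]
t=1: π = [0.1597, 0.1528, 0.2014, 0.1458, 0.1806, 0.1597]
t=2: π = [0.1719, 0.1678, 0.1916, 0.1215, 0.1788, 0.1684]
t=3: π = [0.1728, 0.1637, 0.1905, 0.1253, 0.1768, 0.1709]

π = [0.1728, 0.1637, 0.1905, 0.1253, 0.1768, 0.1709]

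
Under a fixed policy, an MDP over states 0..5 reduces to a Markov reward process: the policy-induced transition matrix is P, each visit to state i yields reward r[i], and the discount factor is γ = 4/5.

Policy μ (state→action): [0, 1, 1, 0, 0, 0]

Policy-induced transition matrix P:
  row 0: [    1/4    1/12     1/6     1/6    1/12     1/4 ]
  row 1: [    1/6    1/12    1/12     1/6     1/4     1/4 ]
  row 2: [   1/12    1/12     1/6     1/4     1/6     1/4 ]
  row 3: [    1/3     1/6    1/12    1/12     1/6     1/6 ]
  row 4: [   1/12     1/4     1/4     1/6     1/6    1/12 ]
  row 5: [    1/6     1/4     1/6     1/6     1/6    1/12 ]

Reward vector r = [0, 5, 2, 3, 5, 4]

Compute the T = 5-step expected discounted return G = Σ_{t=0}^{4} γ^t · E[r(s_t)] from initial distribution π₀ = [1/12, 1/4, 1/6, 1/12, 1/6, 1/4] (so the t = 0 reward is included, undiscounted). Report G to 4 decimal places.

t=0: π = [0.0833, 0.2500, 0.1667, 0.0833, 0.1667, 0.2500], E[r] = 3.6667, γ^t·E[r] = 3.666667, running G = 3.666667
t=1: π = [0.1597, 0.1597, 0.1528, 0.1736, 0.1806, 0.1736], E[r] = 3.2222, γ^t·E[r] = 2.577778, running G = 6.244444
t=2: π = [0.1811, 0.1568, 0.1539, 0.1649, 0.1667, 0.1765], E[r] = 3.1262, γ^t·E[r] = 2.000741, running G = 8.245185
t=3: π = [0.1825, 0.1543, 0.1537, 0.1658, 0.1646, 0.1791], E[r] = 3.1155, γ^t·E[r] = 1.595160, running G = 9.840346
t=4: π = [0.1830, 0.1544, 0.1537, 0.1657, 0.1643, 0.1789], E[r] = 3.1138, γ^t·E[r] = 1.275394, running G = 11.115740

G = 11.1157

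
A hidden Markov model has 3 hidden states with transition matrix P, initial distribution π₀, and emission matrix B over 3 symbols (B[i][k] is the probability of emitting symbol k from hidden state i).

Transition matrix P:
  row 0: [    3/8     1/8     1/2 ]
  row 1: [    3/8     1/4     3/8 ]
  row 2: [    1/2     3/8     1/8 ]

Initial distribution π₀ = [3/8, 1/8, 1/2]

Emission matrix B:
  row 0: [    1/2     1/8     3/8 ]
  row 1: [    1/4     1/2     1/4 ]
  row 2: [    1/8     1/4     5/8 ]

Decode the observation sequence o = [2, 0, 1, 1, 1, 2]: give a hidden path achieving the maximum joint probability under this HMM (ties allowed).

t=0: δ = [1.406e-01, 3.125e-02, 3.125e-01]  (obs o_0=2)
t=1: δ = [7.812e-02, 2.930e-02, 8.789e-03]  ψ = [2, 2, 0]  (obs o_1=0)
t=2: δ = [3.662e-03, 4.883e-03, 9.766e-03]  ψ = [0, 0, 0]  (obs o_2=1)
t=3: δ = [6.104e-04, 1.831e-03, 4.578e-04]  ψ = [2, 2, 0]  (obs o_3=1)
t=4: δ = [8.583e-05, 2.289e-04, 1.717e-04]  ψ = [1, 1, 1]  (obs o_4=1)
t=5: δ = [3.219e-05, 1.609e-05, 5.364e-05]  ψ = [1, 2, 1]  (obs o_5=2)
backtrack: best end state = 2; path = [2, 0, 2, 1, 1, 2]

path = [2, 0, 2, 1, 1, 2]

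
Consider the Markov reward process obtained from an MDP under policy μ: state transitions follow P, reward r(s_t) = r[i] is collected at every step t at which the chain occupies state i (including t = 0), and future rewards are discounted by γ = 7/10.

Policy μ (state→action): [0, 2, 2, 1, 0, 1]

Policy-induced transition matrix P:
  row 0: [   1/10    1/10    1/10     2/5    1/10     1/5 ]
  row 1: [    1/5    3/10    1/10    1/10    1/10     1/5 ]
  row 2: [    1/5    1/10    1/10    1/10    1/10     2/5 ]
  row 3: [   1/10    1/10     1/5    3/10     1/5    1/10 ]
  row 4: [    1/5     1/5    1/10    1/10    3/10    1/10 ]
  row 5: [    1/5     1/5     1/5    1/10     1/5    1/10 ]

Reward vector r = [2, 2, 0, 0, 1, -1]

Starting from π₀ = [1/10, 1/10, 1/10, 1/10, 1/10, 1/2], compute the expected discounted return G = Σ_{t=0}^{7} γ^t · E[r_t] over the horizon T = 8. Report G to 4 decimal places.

t=0: π = [0.1000, 0.1000, 0.1000, 0.1000, 0.1000, 0.5000], E[r] = 0.0000, γ^t·E[r] = 0.000000, running G = 0.000000
t=1: π = [0.1800, 0.1800, 0.1600, 0.1500, 0.1800, 0.1500], E[r] = 0.7500, γ^t·E[r] = 0.525000, running G = 0.525000
t=2: π = [0.1670, 0.1690, 0.1300, 0.1840, 0.1660, 0.1840], E[r] = 0.6540, γ^t·E[r] = 0.320460, running G = 0.845460
t=3: π = [0.1649, 0.1688, 0.1368, 0.1869, 0.1700, 0.1726], E[r] = 0.6648, γ^t·E[r] = 0.228026, running G = 1.073486
t=4: π = [0.1648, 0.1680, 0.1360, 0.1869, 0.1700, 0.1744], E[r] = 0.6612, γ^t·E[r] = 0.158759, running G = 1.232245
t=5: π = [0.1648, 0.1680, 0.1361, 0.1868, 0.1701, 0.1741], E[r] = 0.6618, γ^t·E[r] = 0.111228, running G = 1.343473
t=6: π = [0.1648, 0.1680, 0.1361, 0.1868, 0.1701, 0.1741], E[r] = 0.6617, γ^t·E[r] = 0.077849, running G = 1.421322
t=7: π = [0.1648, 0.1680, 0.1361, 0.1868, 0.1701, 0.1741], E[r] = 0.6617, γ^t·E[r] = 0.054496, running G = 1.475819

G = 1.4758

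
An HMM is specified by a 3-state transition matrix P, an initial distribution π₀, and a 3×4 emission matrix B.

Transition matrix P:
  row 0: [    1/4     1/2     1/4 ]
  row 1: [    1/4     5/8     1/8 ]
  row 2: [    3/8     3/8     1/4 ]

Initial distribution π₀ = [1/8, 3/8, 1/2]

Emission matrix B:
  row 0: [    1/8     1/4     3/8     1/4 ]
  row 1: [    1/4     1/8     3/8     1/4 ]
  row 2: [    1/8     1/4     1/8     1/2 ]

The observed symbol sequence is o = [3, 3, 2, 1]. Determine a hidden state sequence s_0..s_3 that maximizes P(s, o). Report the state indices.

path = [2, 1, 1, 1]

t=0: δ = [3.125e-02, 9.375e-02, 2.500e-01]  (obs o_0=3)
t=1: δ = [2.344e-02, 2.344e-02, 3.125e-02]  ψ = [2, 2, 2]  (obs o_1=3)
t=2: δ = [4.395e-03, 5.493e-03, 9.766e-04]  ψ = [2, 1, 2]  (obs o_2=2)
t=3: δ = [3.433e-04, 4.292e-04, 2.747e-04]  ψ = [1, 1, 0]  (obs o_3=1)
backtrack: best end state = 1; path = [2, 1, 1, 1]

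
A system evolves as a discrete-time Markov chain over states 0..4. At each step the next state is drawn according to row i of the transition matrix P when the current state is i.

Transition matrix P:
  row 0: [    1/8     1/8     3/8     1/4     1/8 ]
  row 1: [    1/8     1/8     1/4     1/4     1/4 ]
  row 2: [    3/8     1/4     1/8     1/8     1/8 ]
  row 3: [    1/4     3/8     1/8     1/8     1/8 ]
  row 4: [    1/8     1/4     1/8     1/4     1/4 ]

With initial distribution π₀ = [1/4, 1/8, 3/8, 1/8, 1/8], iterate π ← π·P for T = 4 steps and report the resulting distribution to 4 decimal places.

π = [0.2003, 0.2216, 0.2036, 0.2000, 0.1746]

t=0: π = [0.2500, 0.1250, 0.3750, 0.1250, 0.1250]
t=1: π = [0.2344, 0.2188, 0.2031, 0.1875, 0.1563]
t=2: π = [0.1992, 0.2168, 0.2109, 0.2012, 0.1719]
t=3: π = [0.2029, 0.2231, 0.2019, 0.1985, 0.1736]
t=4: π = [0.2003, 0.2216, 0.2036, 0.2000, 0.1746]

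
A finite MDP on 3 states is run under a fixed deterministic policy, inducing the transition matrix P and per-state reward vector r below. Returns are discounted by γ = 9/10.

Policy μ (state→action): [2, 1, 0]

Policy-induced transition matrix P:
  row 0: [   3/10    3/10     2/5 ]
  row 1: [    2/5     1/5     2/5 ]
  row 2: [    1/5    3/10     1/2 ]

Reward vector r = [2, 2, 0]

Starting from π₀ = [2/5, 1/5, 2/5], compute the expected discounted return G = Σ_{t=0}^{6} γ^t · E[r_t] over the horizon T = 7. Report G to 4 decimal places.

t=0: π = [0.4000, 0.2000, 0.4000], E[r] = 1.2000, γ^t·E[r] = 1.200000, running G = 1.200000
t=1: π = [0.2800, 0.2800, 0.4400], E[r] = 1.1200, γ^t·E[r] = 1.008000, running G = 2.208000
t=2: π = [0.2840, 0.2720, 0.4440], E[r] = 1.1120, γ^t·E[r] = 0.900720, running G = 3.108720
t=3: π = [0.2828, 0.2728, 0.4444], E[r] = 1.1112, γ^t·E[r] = 0.810065, running G = 3.918785
t=4: π = [0.2828, 0.2727, 0.4444], E[r] = 1.1111, γ^t·E[r] = 0.729006, running G = 4.647791
t=5: π = [0.2828, 0.2727, 0.4444], E[r] = 1.1111, γ^t·E[r] = 0.656101, running G = 5.303891
t=6: π = [0.2828, 0.2727, 0.4444], E[r] = 1.1111, γ^t·E[r] = 0.590490, running G = 5.894381

G = 5.8944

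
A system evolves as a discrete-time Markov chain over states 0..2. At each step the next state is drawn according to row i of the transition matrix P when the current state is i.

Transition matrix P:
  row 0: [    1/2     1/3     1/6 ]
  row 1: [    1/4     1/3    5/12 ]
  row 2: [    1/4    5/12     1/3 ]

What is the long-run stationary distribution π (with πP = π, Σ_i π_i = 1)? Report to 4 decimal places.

π = [0.3333, 0.3590, 0.3077]

Balance equations π_j = Σ_i π_i·P[i][j]:
  π_0 = 1/2·π_0 + 1/4·π_1 + 1/4·π_2
  π_1 = 1/3·π_0 + 1/3·π_1 + 5/12·π_2
  normalize: π_0 + π_1 + π_2 = 1
Solving the linear system gives exactly π = [1/3, 14/39, 4/13].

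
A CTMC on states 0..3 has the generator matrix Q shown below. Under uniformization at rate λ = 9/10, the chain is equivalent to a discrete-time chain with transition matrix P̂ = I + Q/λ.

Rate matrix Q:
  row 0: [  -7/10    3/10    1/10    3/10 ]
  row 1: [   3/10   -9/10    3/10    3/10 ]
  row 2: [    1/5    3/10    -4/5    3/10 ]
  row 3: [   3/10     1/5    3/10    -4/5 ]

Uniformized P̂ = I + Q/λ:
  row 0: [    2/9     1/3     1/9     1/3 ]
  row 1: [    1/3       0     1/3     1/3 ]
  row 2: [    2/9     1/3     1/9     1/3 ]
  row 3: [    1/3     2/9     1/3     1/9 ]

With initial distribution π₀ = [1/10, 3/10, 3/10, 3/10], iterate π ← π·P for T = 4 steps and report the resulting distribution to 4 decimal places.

t=0: π = [0.1000, 0.3000, 0.3000, 0.3000]
t=1: π = [0.2889, 0.2000, 0.2444, 0.2667]
t=2: π = [0.2741, 0.2370, 0.2148, 0.2741]
t=3: π = [0.2790, 0.2239, 0.2247, 0.2724]
t=4: π = [0.2774, 0.2284, 0.2214, 0.2728]

π = [0.2774, 0.2284, 0.2214, 0.2728]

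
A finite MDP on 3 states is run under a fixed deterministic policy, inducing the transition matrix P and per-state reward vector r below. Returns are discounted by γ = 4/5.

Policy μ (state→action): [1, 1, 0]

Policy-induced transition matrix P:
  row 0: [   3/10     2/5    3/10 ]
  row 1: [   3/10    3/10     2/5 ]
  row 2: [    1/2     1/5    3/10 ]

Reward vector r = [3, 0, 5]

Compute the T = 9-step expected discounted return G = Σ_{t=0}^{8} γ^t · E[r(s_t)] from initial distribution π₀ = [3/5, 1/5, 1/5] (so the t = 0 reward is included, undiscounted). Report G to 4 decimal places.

t=0: π = [0.6000, 0.2000, 0.2000], E[r] = 2.8000, γ^t·E[r] = 2.800000, running G = 2.800000
t=1: π = [0.3400, 0.3400, 0.3200], E[r] = 2.6200, γ^t·E[r] = 2.096000, running G = 4.896000
t=2: π = [0.3640, 0.3020, 0.3340], E[r] = 2.7620, γ^t·E[r] = 1.767680, running G = 6.663680
t=3: π = [0.3668, 0.3030, 0.3302], E[r] = 2.7514, γ^t·E[r] = 1.408717, running G = 8.072397
t=4: π = [0.3660, 0.3037, 0.3303], E[r] = 2.7496, γ^t·E[r] = 1.126244, running G = 9.198641
t=5: π = [0.3661, 0.3036, 0.3304], E[r] = 2.7500, γ^t·E[r] = 0.901123, running G = 10.099764
t=6: π = [0.3661, 0.3036, 0.3304], E[r] = 2.7500, γ^t·E[r] = 0.720898, running G = 10.820662
t=7: π = [0.3661, 0.3036, 0.3304], E[r] = 2.7500, γ^t·E[r] = 0.576717, running G = 11.397379
t=8: π = [0.3661, 0.3036, 0.3304], E[r] = 2.7500, γ^t·E[r] = 0.461373, running G = 11.858752

G = 11.8588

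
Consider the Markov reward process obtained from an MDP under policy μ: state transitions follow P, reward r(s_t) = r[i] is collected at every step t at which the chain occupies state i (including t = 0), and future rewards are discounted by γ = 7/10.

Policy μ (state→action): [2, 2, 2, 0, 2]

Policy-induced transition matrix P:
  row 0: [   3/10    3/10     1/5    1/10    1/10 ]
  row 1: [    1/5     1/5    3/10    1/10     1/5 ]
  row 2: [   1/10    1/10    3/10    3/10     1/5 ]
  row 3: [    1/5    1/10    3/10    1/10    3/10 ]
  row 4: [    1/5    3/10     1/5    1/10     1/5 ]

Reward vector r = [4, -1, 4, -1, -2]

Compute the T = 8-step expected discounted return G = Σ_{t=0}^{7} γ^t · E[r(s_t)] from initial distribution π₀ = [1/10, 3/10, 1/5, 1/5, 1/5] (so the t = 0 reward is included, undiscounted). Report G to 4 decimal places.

G = 2.6081

t=0: π = [0.1000, 0.3000, 0.2000, 0.2000, 0.2000], E[r] = 0.3000, γ^t·E[r] = 0.300000, running G = 0.300000
t=1: π = [0.1900, 0.1900, 0.2700, 0.1400, 0.2100], E[r] = 1.0900, γ^t·E[r] = 0.763000, running G = 1.063000
t=2: π = [0.1920, 0.1990, 0.2600, 0.1540, 0.1950], E[r] = 1.0650, γ^t·E[r] = 0.521850, running G = 1.584850
t=3: π = [0.1932, 0.1973, 0.2613, 0.1520, 0.1962], E[r] = 1.0763, γ^t·E[r] = 0.369171, running G = 1.954021
t=4: π = [0.1932, 0.1976, 0.2611, 0.1523, 0.1959], E[r] = 1.0754, γ^t·E[r] = 0.258196, running G = 2.212217
t=5: π = [0.1932, 0.1976, 0.2611, 0.1522, 0.1959], E[r] = 1.0756, γ^t·E[r] = 0.180780, running G = 2.392997
t=6: π = [0.1932, 0.1976, 0.2611, 0.1522, 0.1959], E[r] = 1.0756, γ^t·E[r] = 0.126543, running G = 2.519540
t=7: π = [0.1932, 0.1976, 0.2611, 0.1522, 0.1959], E[r] = 1.0756, γ^t·E[r] = 0.088581, running G = 2.608121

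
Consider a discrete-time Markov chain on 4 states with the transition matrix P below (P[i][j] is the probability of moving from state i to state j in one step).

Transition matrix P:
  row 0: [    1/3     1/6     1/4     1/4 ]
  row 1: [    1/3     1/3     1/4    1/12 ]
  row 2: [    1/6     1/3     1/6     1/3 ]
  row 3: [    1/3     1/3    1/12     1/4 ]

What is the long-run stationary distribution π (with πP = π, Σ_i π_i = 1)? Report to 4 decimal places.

π = [0.3005, 0.2833, 0.1970, 0.2192]

Balance equations π_j = Σ_i π_i·P[i][j]:
  π_0 = 1/3·π_0 + 1/3·π_1 + 1/6·π_2 + 1/3·π_3
  π_1 = 1/6·π_0 + 1/3·π_1 + 1/3·π_2 + 1/3·π_3
  π_2 = 1/4·π_0 + 1/4·π_1 + 1/6·π_2 + 1/12·π_3
  normalize: π_0 + π_1 + π_2 + π_3 = 1
Solving the linear system gives exactly π = [61/203, 115/406, 40/203, 89/406].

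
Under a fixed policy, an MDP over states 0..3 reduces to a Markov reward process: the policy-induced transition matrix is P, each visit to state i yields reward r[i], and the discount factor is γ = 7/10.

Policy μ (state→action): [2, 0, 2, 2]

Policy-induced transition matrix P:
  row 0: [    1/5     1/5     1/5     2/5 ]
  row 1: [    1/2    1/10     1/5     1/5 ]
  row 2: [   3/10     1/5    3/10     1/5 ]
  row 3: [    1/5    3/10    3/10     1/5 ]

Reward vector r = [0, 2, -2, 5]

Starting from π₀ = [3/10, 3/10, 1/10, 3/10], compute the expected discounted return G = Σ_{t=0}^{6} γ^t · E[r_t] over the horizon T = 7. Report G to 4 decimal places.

G = 4.3856

t=0: π = [0.3000, 0.3000, 0.1000, 0.3000], E[r] = 1.9000, γ^t·E[r] = 1.900000, running G = 1.900000
t=1: π = [0.3000, 0.2000, 0.2400, 0.2600], E[r] = 1.2200, γ^t·E[r] = 0.854000, running G = 2.754000
t=2: π = [0.2840, 0.2060, 0.2500, 0.2600], E[r] = 1.2120, γ^t·E[r] = 0.593880, running G = 3.347880
t=3: π = [0.2868, 0.2054, 0.2510, 0.2568], E[r] = 1.1928, γ^t·E[r] = 0.409130, running G = 3.757010
t=4: π = [0.2867, 0.2051, 0.2508, 0.2574], E[r] = 1.1955, γ^t·E[r] = 0.287044, running G = 4.044055
t=5: π = [0.2866, 0.2052, 0.2508, 0.2573], E[r] = 1.1955, γ^t·E[r] = 0.200934, running G = 4.244988
t=6: π = [0.2866, 0.2052, 0.2508, 0.2573], E[r] = 1.1954, γ^t·E[r] = 0.140639, running G = 4.385628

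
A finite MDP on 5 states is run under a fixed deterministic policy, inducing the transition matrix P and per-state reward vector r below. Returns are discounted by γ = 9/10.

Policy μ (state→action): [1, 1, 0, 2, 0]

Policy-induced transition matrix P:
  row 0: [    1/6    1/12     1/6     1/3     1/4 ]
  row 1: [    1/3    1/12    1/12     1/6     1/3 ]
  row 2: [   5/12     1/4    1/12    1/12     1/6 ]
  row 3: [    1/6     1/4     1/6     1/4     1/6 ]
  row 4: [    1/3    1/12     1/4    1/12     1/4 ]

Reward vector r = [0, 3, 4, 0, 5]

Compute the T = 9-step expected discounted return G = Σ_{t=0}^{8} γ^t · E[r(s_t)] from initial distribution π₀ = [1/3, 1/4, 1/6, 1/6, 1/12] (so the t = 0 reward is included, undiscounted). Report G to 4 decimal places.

G = 13.2421

t=0: π = [0.3333, 0.2500, 0.1667, 0.1667, 0.0833], E[r] = 1.8333, γ^t·E[r] = 1.833333, running G = 1.833333
t=1: π = [0.2639, 0.1389, 0.1389, 0.2153, 0.2431], E[r] = 2.1875, γ^t·E[r] = 1.968750, running G = 3.802083
t=2: π = [0.2650, 0.1424, 0.1638, 0.1968, 0.2321], E[r] = 2.2425, γ^t·E[r] = 1.816406, running G = 5.618490
t=3: π = [0.2700, 0.1434, 0.1605, 0.1943, 0.2318], E[r] = 2.2313, γ^t·E[r] = 1.626645, running G = 7.245134
t=4: π = [0.2693, 0.1425, 0.1607, 0.1952, 0.2324], E[r] = 2.2320, γ^t·E[r] = 1.464386, running G = 8.709520
t=5: π = [0.2693, 0.1426, 0.1608, 0.1951, 0.2322], E[r] = 2.2321, γ^t·E[r] = 1.318033, running G = 10.027553
t=6: π = [0.2693, 0.1426, 0.1607, 0.1951, 0.2322], E[r] = 2.2320, γ^t·E[r] = 1.186188, running G = 11.213741
t=7: π = [0.2693, 0.1426, 0.1607, 0.1951, 0.2322], E[r] = 2.2320, γ^t·E[r] = 1.067576, running G = 12.281317
t=8: π = [0.2693, 0.1426, 0.1607, 0.1951, 0.2322], E[r] = 2.2320, γ^t·E[r] = 0.960818, running G = 13.242135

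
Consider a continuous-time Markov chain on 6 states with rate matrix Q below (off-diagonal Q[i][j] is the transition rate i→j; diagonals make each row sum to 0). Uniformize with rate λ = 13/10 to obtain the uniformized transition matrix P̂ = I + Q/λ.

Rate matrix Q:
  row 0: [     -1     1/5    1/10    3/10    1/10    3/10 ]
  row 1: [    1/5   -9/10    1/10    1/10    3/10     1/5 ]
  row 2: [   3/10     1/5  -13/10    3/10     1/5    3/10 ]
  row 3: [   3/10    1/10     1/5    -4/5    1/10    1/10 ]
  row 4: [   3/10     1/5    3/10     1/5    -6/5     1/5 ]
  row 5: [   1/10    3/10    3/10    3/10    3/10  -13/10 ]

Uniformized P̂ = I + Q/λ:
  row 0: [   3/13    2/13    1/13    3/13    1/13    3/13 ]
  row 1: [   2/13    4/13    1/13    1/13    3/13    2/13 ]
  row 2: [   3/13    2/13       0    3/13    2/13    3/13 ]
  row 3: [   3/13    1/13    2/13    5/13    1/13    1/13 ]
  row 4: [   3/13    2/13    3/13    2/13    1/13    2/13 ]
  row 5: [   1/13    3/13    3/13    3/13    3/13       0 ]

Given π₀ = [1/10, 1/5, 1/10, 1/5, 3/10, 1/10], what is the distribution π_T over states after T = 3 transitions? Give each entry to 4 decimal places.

t=0: π = [0.1000, 0.2000, 0.1000, 0.2000, 0.3000, 0.1000]
t=1: π = [0.2000, 0.1769, 0.1462, 0.2077, 0.1308, 0.1385]
t=2: π = [0.1959, 0.1757, 0.1231, 0.2254, 0.1367, 0.1432]
t=3: π = [0.1952, 0.1746, 0.1279, 0.2279, 0.1355, 0.1390]

π = [0.1952, 0.1746, 0.1279, 0.2279, 0.1355, 0.1390]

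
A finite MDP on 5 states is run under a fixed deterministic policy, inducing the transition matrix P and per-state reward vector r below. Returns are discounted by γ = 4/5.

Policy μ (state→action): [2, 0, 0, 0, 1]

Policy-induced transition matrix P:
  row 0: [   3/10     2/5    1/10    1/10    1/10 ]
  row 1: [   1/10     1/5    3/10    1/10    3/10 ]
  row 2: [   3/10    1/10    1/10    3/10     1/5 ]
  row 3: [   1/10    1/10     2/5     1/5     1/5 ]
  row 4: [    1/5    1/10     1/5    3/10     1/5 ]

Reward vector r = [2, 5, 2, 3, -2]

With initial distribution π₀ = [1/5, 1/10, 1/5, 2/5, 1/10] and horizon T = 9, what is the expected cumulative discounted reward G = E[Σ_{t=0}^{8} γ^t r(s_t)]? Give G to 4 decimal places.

G = 8.7863

t=0: π = [0.2000, 0.1000, 0.2000, 0.4000, 0.1000], E[r] = 2.3000, γ^t·E[r] = 2.300000, running G = 2.300000
t=1: π = [0.1900, 0.1700, 0.2500, 0.2000, 0.1900], E[r] = 1.9500, γ^t·E[r] = 1.560000, running G = 3.860000
t=2: π = [0.2070, 0.1740, 0.2130, 0.2080, 0.1980], E[r] = 1.9380, γ^t·E[r] = 1.240320, running G = 5.100320
t=3: π = [0.2038, 0.1795, 0.2170, 0.2030, 0.1967], E[r] = 1.9547, γ^t·E[r] = 1.000806, running G = 6.101126
t=4: π = [0.2038, 0.1791, 0.2165, 0.2030, 0.1976], E[r] = 1.9500, γ^t·E[r] = 0.798732, running G = 6.899859
t=5: π = [0.2038, 0.1791, 0.2165, 0.2031, 0.1975], E[r] = 1.9502, γ^t·E[r] = 0.639036, running G = 7.538894
t=6: π = [0.2038, 0.1791, 0.2165, 0.2031, 0.1975], E[r] = 1.9502, γ^t·E[r] = 0.511225, running G = 8.050120
t=7: π = [0.2038, 0.1790, 0.2165, 0.2031, 0.1975], E[r] = 1.9502, γ^t·E[r] = 0.408980, running G = 8.459100
t=8: π = [0.2038, 0.1790, 0.2165, 0.2031, 0.1975], E[r] = 1.9502, γ^t·E[r] = 0.327184, running G = 8.786284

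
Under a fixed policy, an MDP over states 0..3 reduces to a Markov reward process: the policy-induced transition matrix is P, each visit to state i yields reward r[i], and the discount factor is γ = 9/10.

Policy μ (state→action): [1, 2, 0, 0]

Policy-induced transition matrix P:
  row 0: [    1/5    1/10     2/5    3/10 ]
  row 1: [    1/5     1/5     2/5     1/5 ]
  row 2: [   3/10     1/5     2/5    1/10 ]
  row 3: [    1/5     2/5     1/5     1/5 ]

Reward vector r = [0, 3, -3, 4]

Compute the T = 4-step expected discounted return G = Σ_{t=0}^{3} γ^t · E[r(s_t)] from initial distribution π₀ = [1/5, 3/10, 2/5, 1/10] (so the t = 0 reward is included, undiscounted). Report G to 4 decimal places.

t=0: π = [0.2000, 0.3000, 0.4000, 0.1000], E[r] = 0.1000, γ^t·E[r] = 0.100000, running G = 0.100000
t=1: π = [0.2400, 0.2000, 0.3800, 0.1800], E[r] = 0.1800, γ^t·E[r] = 0.162000, running G = 0.262000
t=2: π = [0.2380, 0.2120, 0.3640, 0.1860], E[r] = 0.2880, γ^t·E[r] = 0.233280, running G = 0.495280
t=3: π = [0.2364, 0.2134, 0.3628, 0.1874], E[r] = 0.3014, γ^t·E[r] = 0.219721, running G = 0.715001

G = 0.7150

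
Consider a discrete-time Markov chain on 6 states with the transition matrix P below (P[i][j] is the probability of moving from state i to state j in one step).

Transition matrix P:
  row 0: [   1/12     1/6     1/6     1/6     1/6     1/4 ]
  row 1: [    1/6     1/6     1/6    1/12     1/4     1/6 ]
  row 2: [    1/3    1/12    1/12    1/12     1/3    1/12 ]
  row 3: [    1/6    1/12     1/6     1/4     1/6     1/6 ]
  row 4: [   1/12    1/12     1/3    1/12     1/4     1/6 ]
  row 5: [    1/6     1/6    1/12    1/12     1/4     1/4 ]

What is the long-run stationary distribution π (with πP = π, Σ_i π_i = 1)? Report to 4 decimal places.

Balance equations π_j = Σ_i π_i·P[i][j]:
  π_0 = 1/12·π_0 + 1/6·π_1 + 1/3·π_2 + 1/6·π_3 + 1/12·π_4 + 1/6·π_5
  π_1 = 1/6·π_0 + 1/6·π_1 + 1/12·π_2 + 1/12·π_3 + 1/12·π_4 + 1/6·π_5
  π_2 = 1/6·π_0 + 1/6·π_1 + 1/12·π_2 + 1/6·π_3 + 1/3·π_4 + 1/12·π_5
  π_3 = 1/6·π_0 + 1/12·π_1 + 1/12·π_2 + 1/4·π_3 + 1/12·π_4 + 1/12·π_5
  π_4 = 1/6·π_0 + 1/4·π_1 + 1/3·π_2 + 1/6·π_3 + 1/4·π_4 + 1/4·π_5
  normalize: π_0 + π_1 + π_2 + π_3 + π_4 + π_5 = 1
Solving the linear system gives exactly π = [17699/108906, 3799/31116, 38579/217812, 25321/217812, 4384/18151, 39313/217812].

π = [0.1625, 0.1221, 0.1771, 0.1163, 0.2415, 0.1805]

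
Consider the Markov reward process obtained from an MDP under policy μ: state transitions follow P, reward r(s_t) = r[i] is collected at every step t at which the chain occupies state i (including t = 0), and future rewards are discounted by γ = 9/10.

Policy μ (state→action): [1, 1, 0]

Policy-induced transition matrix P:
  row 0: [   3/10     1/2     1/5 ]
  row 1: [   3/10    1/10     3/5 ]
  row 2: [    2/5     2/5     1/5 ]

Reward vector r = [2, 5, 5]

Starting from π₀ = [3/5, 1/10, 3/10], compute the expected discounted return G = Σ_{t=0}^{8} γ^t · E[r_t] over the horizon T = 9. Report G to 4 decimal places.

G = 23.7283

t=0: π = [0.6000, 0.1000, 0.3000], E[r] = 3.2000, γ^t·E[r] = 3.200000, running G = 3.200000
t=1: π = [0.3300, 0.4300, 0.2400], E[r] = 4.0100, γ^t·E[r] = 3.609000, running G = 6.809000
t=2: π = [0.3240, 0.3040, 0.3720], E[r] = 4.0280, γ^t·E[r] = 3.262680, running G = 10.071680
t=3: π = [0.3372, 0.3412, 0.3216], E[r] = 3.9884, γ^t·E[r] = 2.907544, running G = 12.979224
t=4: π = [0.3322, 0.3314, 0.3365], E[r] = 4.0035, γ^t·E[r] = 2.626709, running G = 15.605933
t=5: π = [0.3336, 0.3338, 0.3325], E[r] = 3.9991, γ^t·E[r] = 2.361403, running G = 17.967336
t=6: π = [0.3333, 0.3332, 0.3335], E[r] = 4.0002, γ^t·E[r] = 2.125890, running G = 20.093225
t=7: π = [0.3334, 0.3334, 0.3333], E[r] = 3.9999, γ^t·E[r] = 1.913160, running G = 22.006386
t=8: π = [0.3333, 0.3333, 0.3333], E[r] = 4.0000, γ^t·E[r] = 1.721875, running G = 23.728260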